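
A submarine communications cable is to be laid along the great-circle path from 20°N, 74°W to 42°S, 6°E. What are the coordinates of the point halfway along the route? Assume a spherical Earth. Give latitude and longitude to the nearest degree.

The haversine formula gives a central angle δ ≈ 1.679 rad (96.2°) between the endpoints.
Interpolate at f = 1/2 with slerp weights a = sin((1−f)δ)/sin δ ≈ 0.749, b = sin(fδ)/sin δ ≈ 0.749.
p = a·p₁ + b·p₂ ≈ (0.747, -0.618, -0.245); φ = arcsin(p_z) ≈ -14.17°, λ = atan2(p_y, p_x) ≈ -39.60°.

≈ 14°S, 40°W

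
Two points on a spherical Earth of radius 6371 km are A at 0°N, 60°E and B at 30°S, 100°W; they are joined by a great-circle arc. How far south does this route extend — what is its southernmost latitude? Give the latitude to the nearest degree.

≈ 59°S

The great circle lies in the plane with unit normal n̂ = (p₁ × p₂)/|p₁ × p₂|.
Here n̂_z ≈ -0.510; the vertex latitude is φ_max = arccos|n̂_z| ≈ 59.4°.
Check via Clairaut: cos φ_max = |cos φ₁| · sin C = cos(0.0°)·sin(149.4°) ≈ 0.510, again giving ≈ 59.4°.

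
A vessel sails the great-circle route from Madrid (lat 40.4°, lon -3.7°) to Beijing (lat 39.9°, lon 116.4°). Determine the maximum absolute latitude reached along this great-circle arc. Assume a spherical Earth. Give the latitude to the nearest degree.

The great circle lies in the plane with unit normal n̂ = (p₁ × p₂)/|p₁ × p₂|.
Here n̂_z ≈ +0.509; the vertex latitude is φ_max = arccos|n̂_z| ≈ 59.4°.
Check via Clairaut: cos φ_max = |cos φ₁| · sin C = cos(40.4°)·sin(42.0°) ≈ 0.509, again giving ≈ 59.4°.

≈ 59°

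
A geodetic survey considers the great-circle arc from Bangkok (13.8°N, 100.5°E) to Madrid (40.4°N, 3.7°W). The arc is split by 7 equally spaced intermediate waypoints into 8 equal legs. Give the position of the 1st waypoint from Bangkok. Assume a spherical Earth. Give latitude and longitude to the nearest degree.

Convert each endpoint to a unit vector on the sphere (x = cos φ cos λ, y = cos φ sin λ, z = sin φ).
The central angle between the endpoints is δ = arccos(p₁·p₂) ≈ 1.598 rad (91.5°).
Interpolate at f = 1/8 with slerp weights a = sin((1−f)δ)/sin δ ≈ 0.985, b = sin(fδ)/sin δ ≈ 0.198.
p = a·p₁ + b·p₂ ≈ (-0.024, 0.931, 0.364); φ = arcsin(p_z) ≈ 21.33°, λ = atan2(p_y, p_x) ≈ 91.45°.

≈ 21°N, 91°E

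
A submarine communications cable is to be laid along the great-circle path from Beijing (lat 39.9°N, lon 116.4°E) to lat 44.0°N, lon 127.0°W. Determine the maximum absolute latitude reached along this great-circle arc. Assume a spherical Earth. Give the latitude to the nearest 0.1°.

≈ 59.8°N

The great circle lies in the plane with unit normal n̂ = (p₁ × p₂)/|p₁ × p₂|.
Here n̂_z ≈ +0.503; the vertex latitude is φ_max = arccos|n̂_z| ≈ 59.8°.
Check via Clairaut: cos φ_max = |cos φ₁| · sin C = cos(39.9°)·sin(41.0°) ≈ 0.503, again giving ≈ 59.8°.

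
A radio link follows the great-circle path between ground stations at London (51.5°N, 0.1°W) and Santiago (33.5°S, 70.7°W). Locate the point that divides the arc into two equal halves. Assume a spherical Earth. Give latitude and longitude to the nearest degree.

The haversine formula gives a central angle δ ≈ 1.833 rad (105.0°) between the endpoints.
Interpolate at f = 1/2 with slerp weights a = sin((1−f)δ)/sin δ ≈ 0.822, b = sin(fδ)/sin δ ≈ 0.822.
p = a·p₁ + b·p₂ ≈ (0.738, -0.648, 0.190); φ = arcsin(p_z) ≈ 10.93°, λ = atan2(p_y, p_x) ≈ -41.27°.

≈ (11°N, 41°W)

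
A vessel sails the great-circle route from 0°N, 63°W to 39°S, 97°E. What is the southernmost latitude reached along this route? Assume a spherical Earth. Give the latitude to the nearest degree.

The great circle lies in the plane with unit normal n̂ = (p₁ × p₂)/|p₁ × p₂|.
Here n̂_z ≈ +0.389; the vertex latitude is φ_max = arccos|n̂_z| ≈ 67.1°.
Check via Clairaut: cos φ_max = |cos φ₁| · sin C = cos(0.0°)·sin(157.1°) ≈ 0.389, again giving ≈ 67.1°.

≈ 67°S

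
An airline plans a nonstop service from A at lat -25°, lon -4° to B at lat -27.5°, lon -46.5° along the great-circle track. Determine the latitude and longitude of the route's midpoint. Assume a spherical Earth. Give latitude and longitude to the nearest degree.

≈ lat -28°, lon -25°

The haversine formula gives a central angle δ ≈ 0.663 rad (38.0°) between the endpoints.
Interpolate at f = 1/2 with slerp weights a = sin((1−f)δ)/sin δ ≈ 0.529, b = sin(fδ)/sin δ ≈ 0.529.
p = a·p₁ + b·p₂ ≈ (0.801, -0.374, -0.468); φ = arcsin(p_z) ≈ -27.88°, λ = atan2(p_y, p_x) ≈ -25.01°.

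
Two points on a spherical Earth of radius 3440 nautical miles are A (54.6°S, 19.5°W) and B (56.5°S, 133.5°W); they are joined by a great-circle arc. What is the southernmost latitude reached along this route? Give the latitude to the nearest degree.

The great circle lies in the plane with unit normal n̂ = (p₁ × p₂)/|p₁ × p₂|.
Here n̂_z ≈ -0.350; the vertex latitude is φ_max = arccos|n̂_z| ≈ 69.5°.

≈ 70°S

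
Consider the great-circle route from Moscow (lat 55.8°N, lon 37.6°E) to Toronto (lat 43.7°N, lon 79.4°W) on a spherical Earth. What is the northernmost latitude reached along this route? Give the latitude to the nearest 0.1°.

The great circle lies in the plane with unit normal n̂ = (p₁ × p₂)/|p₁ × p₂|.
Here n̂_z ≈ -0.393; the vertex latitude is φ_max = arccos|n̂_z| ≈ 66.9°.
Check via Clairaut: cos φ_max = |cos φ₁| · sin C = cos(55.8°)·sin(44.3°) ≈ 0.393, again giving ≈ 66.9°.

≈ 66.9°N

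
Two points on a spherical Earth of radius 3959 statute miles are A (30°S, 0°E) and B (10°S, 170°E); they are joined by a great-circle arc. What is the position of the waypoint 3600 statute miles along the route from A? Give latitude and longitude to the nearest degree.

From cos δ = sin φ₁ sin φ₂ + cos φ₁ cos φ₂ cos Δλ, the central angle is δ ≈ 2.424 rad (138.9°). The total great-circle distance is δ·R ≈ 2.424 × 3959 ≈ 9595 mi, so the target fraction is f = 3600/9595 ≈ 0.375.
Interpolate at f ≈ 0.375 with slerp weights a = sin((1−f)δ)/sin δ ≈ 1.518, b = sin(fδ)/sin δ ≈ 1.199.
p = a·p₁ + b·p₂ ≈ (0.151, 0.205, -0.967); φ = arcsin(p_z) ≈ -75.24°, λ = atan2(p_y, p_x) ≈ 53.64°.

≈ (75°S, 54°E)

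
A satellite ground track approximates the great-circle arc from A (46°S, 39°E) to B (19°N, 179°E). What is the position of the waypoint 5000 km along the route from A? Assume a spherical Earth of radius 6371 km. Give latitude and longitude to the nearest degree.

From cos δ = sin φ₁ sin φ₂ + cos φ₁ cos φ₂ cos Δλ, the central angle is δ ≈ 2.400 rad (137.5°). The total great-circle distance is δ·R ≈ 2.400 × 6371 ≈ 15290 km, so the target fraction is f = 5000/15290 ≈ 0.327.
Interpolate at f ≈ 0.327 with slerp weights a = sin((1−f)δ)/sin δ ≈ 1.479, b = sin(fδ)/sin δ ≈ 1.046.
p = a·p₁ + b·p₂ ≈ (-0.191, 0.664, -0.723); φ = arcsin(p_z) ≈ -46.32°, λ = atan2(p_y, p_x) ≈ 106.02°.

≈ (46°S, 106°E)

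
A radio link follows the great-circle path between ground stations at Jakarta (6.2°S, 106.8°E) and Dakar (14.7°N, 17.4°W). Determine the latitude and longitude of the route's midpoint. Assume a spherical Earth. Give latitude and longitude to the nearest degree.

≈ 9°N, 46°E

Write both endpoints as unit vectors p₁, p₂ with components (cos φ cos λ, cos φ sin λ, sin φ).
The central angle between the endpoints is δ = arccos(p₁·p₂) ≈ 2.175 rad (124.6°).
Interpolate at f = 1/2 with slerp weights a = sin((1−f)δ)/sin δ ≈ 1.076, b = sin(fδ)/sin δ ≈ 1.076.
p = a·p₁ + b·p₂ ≈ (0.684, 0.713, 0.157); φ = arcsin(p_z) ≈ 9.02°, λ = atan2(p_y, p_x) ≈ 46.18°.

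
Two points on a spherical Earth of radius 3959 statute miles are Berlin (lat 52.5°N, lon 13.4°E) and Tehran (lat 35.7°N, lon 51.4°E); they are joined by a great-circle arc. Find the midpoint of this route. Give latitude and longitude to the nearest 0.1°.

Write both endpoints as unit vectors p₁, p₂ with components (cos φ cos λ, cos φ sin λ, sin φ).
The central angle between the endpoints is δ = arccos(p₁·p₂) ≈ 0.550 rad (31.5°).
Interpolate at f = 1/2 with slerp weights a = sin((1−f)δ)/sin δ ≈ 0.520, b = sin(fδ)/sin δ ≈ 0.520.
p = a·p₁ + b·p₂ ≈ (0.571, 0.403, 0.715); φ = arcsin(p_z) ≈ 45.67°, λ = atan2(p_y, p_x) ≈ 35.22°.

≈ lat 45.7°N, lon 35.2°E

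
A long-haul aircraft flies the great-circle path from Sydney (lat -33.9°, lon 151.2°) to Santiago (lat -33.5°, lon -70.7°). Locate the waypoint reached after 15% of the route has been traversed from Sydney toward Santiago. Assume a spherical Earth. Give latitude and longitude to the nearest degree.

Write both endpoints as unit vectors p₁, p₂ with components (cos φ cos λ, cos φ sin λ, sin φ).
The central angle between the endpoints is δ = arccos(p₁·p₂) ≈ 1.780 rad (102.0°).
Interpolate at f = 0.15 with slerp weights a = sin((1−f)δ)/sin δ ≈ 1.020, b = sin(fδ)/sin δ ≈ 0.270.
p = a·p₁ + b·p₂ ≈ (-0.668, 0.196, -0.718); φ = arcsin(p_z) ≈ -45.89°, λ = atan2(p_y, p_x) ≈ 163.66°.

≈ lat -46°, lon 164°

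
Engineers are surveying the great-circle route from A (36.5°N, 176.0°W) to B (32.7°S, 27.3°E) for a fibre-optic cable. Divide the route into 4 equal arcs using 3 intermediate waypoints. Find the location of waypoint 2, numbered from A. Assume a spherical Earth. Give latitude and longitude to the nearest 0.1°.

≈ (9.3°N, 99.3°E)

Write both endpoints as unit vectors p₁, p₂ with components (cos φ cos λ, cos φ sin λ, sin φ).
The central angle between the endpoints is δ = arccos(p₁·p₂) ≈ 2.801 rad (160.5°).
Interpolate at f = 2/4 with slerp weights a = sin((1−f)δ)/sin δ ≈ 2.952, b = sin(fδ)/sin δ ≈ 2.952.
p = a·p₁ + b·p₂ ≈ (-0.160, 0.974, 0.161); φ = arcsin(p_z) ≈ 9.27°, λ = atan2(p_y, p_x) ≈ 99.32°.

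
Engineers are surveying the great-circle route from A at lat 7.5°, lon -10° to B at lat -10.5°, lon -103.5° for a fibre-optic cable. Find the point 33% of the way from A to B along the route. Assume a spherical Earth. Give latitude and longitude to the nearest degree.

Convert each endpoint to a unit vector on the sphere (x = cos φ cos λ, y = cos φ sin λ, z = sin φ).
The central angle between the endpoints is δ = arccos(p₁·p₂) ≈ 1.654 rad (94.8°).
Interpolate at f = 0.33 with slerp weights a = sin((1−f)δ)/sin δ ≈ 0.898, b = sin(fδ)/sin δ ≈ 0.521.
p = a·p₁ + b·p₂ ≈ (0.757, -0.653, 0.022); φ = arcsin(p_z) ≈ 1.28°, λ = atan2(p_y, p_x) ≈ -40.76°.

≈ lat 1°, lon -41°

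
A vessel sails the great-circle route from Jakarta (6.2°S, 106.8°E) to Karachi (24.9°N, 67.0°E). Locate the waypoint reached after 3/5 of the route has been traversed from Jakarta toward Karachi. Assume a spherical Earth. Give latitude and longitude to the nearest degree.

Convert each endpoint to a unit vector on the sphere (x = cos φ cos λ, y = cos φ sin λ, z = sin φ).
The central angle between the endpoints is δ = arccos(p₁·p₂) ≈ 0.867 rad (49.7°).
Interpolate at f = 3/5 with slerp weights a = sin((1−f)δ)/sin δ ≈ 0.446, b = sin(fδ)/sin δ ≈ 0.652.
p = a·p₁ + b·p₂ ≈ (0.103, 0.969, 0.226); φ = arcsin(p_z) ≈ 13.08°, λ = atan2(p_y, p_x) ≈ 83.93°.

≈ 13°N, 84°E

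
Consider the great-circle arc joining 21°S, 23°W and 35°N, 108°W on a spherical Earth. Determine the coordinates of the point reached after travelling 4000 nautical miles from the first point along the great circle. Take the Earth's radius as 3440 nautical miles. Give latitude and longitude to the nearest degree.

From cos δ = sin φ₁ sin φ₂ + cos φ₁ cos φ₂ cos Δλ, the central angle is δ ≈ 1.710 rad (98.0°). The total great-circle distance is δ·R ≈ 1.710 × 3440 ≈ 5883 nmi, so the target fraction is f = 4000/5883 ≈ 0.680.
Interpolate at f ≈ 0.680 with slerp weights a = sin((1−f)δ)/sin δ ≈ 0.526, b = sin(fδ)/sin δ ≈ 0.927.
p = a·p₁ + b·p₂ ≈ (0.217, -0.914, 0.343); φ = arcsin(p_z) ≈ 20.08°, λ = atan2(p_y, p_x) ≈ -76.64°.

≈ 20°N, 77°W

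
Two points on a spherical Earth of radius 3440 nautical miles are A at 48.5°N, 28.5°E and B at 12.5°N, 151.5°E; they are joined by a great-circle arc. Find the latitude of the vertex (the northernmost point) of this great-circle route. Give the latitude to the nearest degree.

The great circle lies in the plane with unit normal n̂ = (p₁ × p₂)/|p₁ × p₂|.
Here n̂_z ≈ +0.553; the vertex latitude is φ_max = arccos|n̂_z| ≈ 56.5°.
Check via Clairaut: cos φ_max = |cos φ₁| · sin C = cos(48.5°)·sin(56.5°) ≈ 0.553, again giving ≈ 56.5°.

≈ 56°N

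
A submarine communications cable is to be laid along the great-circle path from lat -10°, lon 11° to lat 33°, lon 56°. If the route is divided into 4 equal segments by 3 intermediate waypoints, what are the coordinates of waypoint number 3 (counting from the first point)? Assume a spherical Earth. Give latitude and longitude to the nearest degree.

Convert each endpoint to a unit vector on the sphere (x = cos φ cos λ, y = cos φ sin λ, z = sin φ).
The central angle between the endpoints is δ = arccos(p₁·p₂) ≈ 1.059 rad (60.7°).
Interpolate at f = 3/4 with slerp weights a = sin((1−f)δ)/sin δ ≈ 0.300, b = sin(fδ)/sin δ ≈ 0.818.
p = a·p₁ + b·p₂ ≈ (0.674, 0.625, 0.394); φ = arcsin(p_z) ≈ 23.17°, λ = atan2(p_y, p_x) ≈ 42.86°.

≈ lat 23°, lon 43°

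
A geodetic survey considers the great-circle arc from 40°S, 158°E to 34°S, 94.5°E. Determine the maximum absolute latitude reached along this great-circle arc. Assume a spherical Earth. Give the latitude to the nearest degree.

The great circle lies in the plane with unit normal n̂ = (p₁ × p₂)/|p₁ × p₂|.
Here n̂_z ≈ -0.742; the vertex latitude is φ_max = arccos|n̂_z| ≈ 42.1°.
Check via Clairaut: cos φ_max = |cos φ₁| · sin C = cos(40.0°)·sin(104.4°) ≈ 0.742, again giving ≈ 42.1°.

≈ 42°S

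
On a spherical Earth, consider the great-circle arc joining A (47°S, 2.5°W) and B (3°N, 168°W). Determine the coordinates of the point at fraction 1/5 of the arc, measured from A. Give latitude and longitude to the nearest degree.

≈ (70°S, 30°W)

Write both endpoints as unit vectors p₁, p₂ with components (cos φ cos λ, cos φ sin λ, sin φ).
The central angle between the endpoints is δ = arccos(p₁·p₂) ≈ 2.343 rad (134.2°).
Interpolate at f = 1/5 with slerp weights a = sin((1−f)δ)/sin δ ≈ 1.332, b = sin(fδ)/sin δ ≈ 0.630.
p = a·p₁ + b·p₂ ≈ (0.292, -0.171, -0.941); φ = arcsin(p_z) ≈ -70.25°, λ = atan2(p_y, p_x) ≈ -30.30°.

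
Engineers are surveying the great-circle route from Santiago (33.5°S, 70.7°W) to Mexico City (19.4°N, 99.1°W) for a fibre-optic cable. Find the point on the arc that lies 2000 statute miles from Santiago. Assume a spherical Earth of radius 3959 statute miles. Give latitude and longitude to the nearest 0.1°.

≈ (8.0°S, 85.5°W)

From cos δ = sin φ₁ sin φ₂ + cos φ₁ cos φ₂ cos Δλ, the central angle is δ ≈ 1.037 rad (59.4°). The total great-circle distance is δ·R ≈ 1.037 × 3959 ≈ 4107 mi, so the target fraction is f = 2000/4107 ≈ 0.487.
Interpolate at f ≈ 0.487 with slerp weights a = sin((1−f)δ)/sin δ ≈ 0.589, b = sin(fδ)/sin δ ≈ 0.562.
p = a·p₁ + b·p₂ ≈ (0.079, -0.987, -0.139); φ = arcsin(p_z) ≈ -7.96°, λ = atan2(p_y, p_x) ≈ -85.45°.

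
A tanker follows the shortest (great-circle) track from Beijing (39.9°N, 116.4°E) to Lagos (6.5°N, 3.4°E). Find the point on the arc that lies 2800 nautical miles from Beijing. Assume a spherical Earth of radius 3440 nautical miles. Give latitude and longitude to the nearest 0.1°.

≈ (39.2°N, 54.6°E)

Convert each endpoint to a unit vector on the sphere (x = cos φ cos λ, y = cos φ sin λ, z = sin φ).
The central angle between the endpoints is δ = arccos(p₁·p₂) ≈ 1.798 rad (103.0°). The total great-circle distance is δ·R ≈ 1.798 × 3440 ≈ 6185 nmi, so the target fraction is f = 2800/6185 ≈ 0.453.
Interpolate at f ≈ 0.453 with slerp weights a = sin((1−f)δ)/sin δ ≈ 0.855, b = sin(fδ)/sin δ ≈ 0.746.
p = a·p₁ + b·p₂ ≈ (0.449, 0.631, 0.633); φ = arcsin(p_z) ≈ 39.25°, λ = atan2(p_y, p_x) ≈ 54.60°.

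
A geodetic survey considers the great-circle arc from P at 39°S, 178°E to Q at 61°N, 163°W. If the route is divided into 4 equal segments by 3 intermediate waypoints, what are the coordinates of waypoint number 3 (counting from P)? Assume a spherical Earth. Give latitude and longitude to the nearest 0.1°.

≈ 36.2°N, 170.9°W

Write both endpoints as unit vectors p₁, p₂ with components (cos φ cos λ, cos φ sin λ, sin φ).
The central angle between the endpoints is δ = arccos(p₁·p₂) ≈ 1.766 rad (101.2°).
Interpolate at f = 3/4 with slerp weights a = sin((1−f)δ)/sin δ ≈ 0.436, b = sin(fδ)/sin δ ≈ 0.989.
p = a·p₁ + b·p₂ ≈ (-0.797, -0.128, 0.591); φ = arcsin(p_z) ≈ 36.20°, λ = atan2(p_y, p_x) ≈ -170.85°.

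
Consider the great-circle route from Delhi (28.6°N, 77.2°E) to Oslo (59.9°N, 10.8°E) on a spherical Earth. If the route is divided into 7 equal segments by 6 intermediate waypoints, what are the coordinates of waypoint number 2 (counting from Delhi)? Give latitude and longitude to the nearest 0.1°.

≈ (40.8°N, 65.7°E)

Write both endpoints as unit vectors p₁, p₂ with components (cos φ cos λ, cos φ sin λ, sin φ).
The central angle between the endpoints is δ = arccos(p₁·p₂) ≈ 0.939 rad (53.8°).
Interpolate at f = 2/7 with slerp weights a = sin((1−f)δ)/sin δ ≈ 0.770, b = sin(fδ)/sin δ ≈ 0.329.
p = a·p₁ + b·p₂ ≈ (0.312, 0.690, 0.653); φ = arcsin(p_z) ≈ 40.76°, λ = atan2(p_y, p_x) ≈ 65.70°.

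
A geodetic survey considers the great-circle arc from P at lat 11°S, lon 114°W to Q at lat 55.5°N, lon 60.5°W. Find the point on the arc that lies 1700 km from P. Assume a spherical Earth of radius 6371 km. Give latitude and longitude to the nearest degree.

Convert each endpoint to a unit vector on the sphere (x = cos φ cos λ, y = cos φ sin λ, z = sin φ).
The central angle between the endpoints is δ = arccos(p₁·p₂) ≈ 1.396 rad (80.0°). The total great-circle distance is δ·R ≈ 1.396 × 6371 ≈ 8897 km, so the target fraction is f = 1700/8897 ≈ 0.191.
Interpolate at f ≈ 0.191 with slerp weights a = sin((1−f)δ)/sin δ ≈ 0.918, b = sin(fδ)/sin δ ≈ 0.268.
p = a·p₁ + b·p₂ ≈ (-0.292, -0.955, 0.045); φ = arcsin(p_z) ≈ 2.61°, λ = atan2(p_y, p_x) ≈ -106.99°.

≈ lat 3°N, lon 107°W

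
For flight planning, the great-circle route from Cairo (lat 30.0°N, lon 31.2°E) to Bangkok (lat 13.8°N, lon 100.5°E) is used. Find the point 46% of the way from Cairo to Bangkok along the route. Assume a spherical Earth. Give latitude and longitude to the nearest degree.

Write both endpoints as unit vectors p₁, p₂ with components (cos φ cos λ, cos φ sin λ, sin φ).
The central angle between the endpoints is δ = arccos(p₁·p₂) ≈ 1.141 rad (65.4°).
Interpolate at f = 0.46 with slerp weights a = sin((1−f)δ)/sin δ ≈ 0.636, b = sin(fδ)/sin δ ≈ 0.551.
p = a·p₁ + b·p₂ ≈ (0.373, 0.812, 0.449); φ = arcsin(p_z) ≈ 26.70°, λ = atan2(p_y, p_x) ≈ 65.29°.

≈ lat 27°N, lon 65°E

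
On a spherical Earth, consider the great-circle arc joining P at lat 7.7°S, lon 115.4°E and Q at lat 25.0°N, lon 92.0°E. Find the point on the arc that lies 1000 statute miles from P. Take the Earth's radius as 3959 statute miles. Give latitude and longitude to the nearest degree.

Write both endpoints as unit vectors p₁, p₂ with components (cos φ cos λ, cos φ sin λ, sin φ).
The central angle between the endpoints is δ = arccos(p₁·p₂) ≈ 0.696 rad (39.9°). The total great-circle distance is δ·R ≈ 0.696 × 3959 ≈ 2754 mi, so the target fraction is f = 1000/2754 ≈ 0.363.
Interpolate at f ≈ 0.363 with slerp weights a = sin((1−f)δ)/sin δ ≈ 0.669, b = sin(fδ)/sin δ ≈ 0.390.
p = a·p₁ + b·p₂ ≈ (-0.297, 0.952, 0.075); φ = arcsin(p_z) ≈ 4.31°, λ = atan2(p_y, p_x) ≈ 107.31°.

≈ lat 4°N, lon 107°E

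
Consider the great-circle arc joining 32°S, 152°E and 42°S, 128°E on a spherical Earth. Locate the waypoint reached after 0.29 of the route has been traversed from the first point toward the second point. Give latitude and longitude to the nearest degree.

From cos δ = sin φ₁ sin φ₂ + cos φ₁ cos φ₂ cos Δλ, the central angle is δ ≈ 0.376 rad (21.5°).
Interpolate at f = 0.29 with slerp weights a = sin((1−f)δ)/sin δ ≈ 0.718, b = sin(fδ)/sin δ ≈ 0.296.
p = a·p₁ + b·p₂ ≈ (-0.673, 0.460, -0.579); φ = arcsin(p_z) ≈ -35.38°, λ = atan2(p_y, p_x) ≈ 145.69°.

≈ 35°S, 146°E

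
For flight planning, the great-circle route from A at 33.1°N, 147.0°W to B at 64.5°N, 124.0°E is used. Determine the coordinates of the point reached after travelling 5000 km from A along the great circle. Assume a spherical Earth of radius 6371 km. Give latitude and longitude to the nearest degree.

≈ 64°N, 159°E

Write both endpoints as unit vectors p₁, p₂ with components (cos φ cos λ, cos φ sin λ, sin φ).
The central angle between the endpoints is δ = arccos(p₁·p₂) ≈ 1.048 rad (60.1°). The total great-circle distance is δ·R ≈ 1.048 × 6371 ≈ 6678 km, so the target fraction is f = 5000/6678 ≈ 0.749.
Interpolate at f ≈ 0.749 with slerp weights a = sin((1−f)δ)/sin δ ≈ 0.300, b = sin(fδ)/sin δ ≈ 0.816.
p = a·p₁ + b·p₂ ≈ (-0.407, 0.154, 0.900); φ = arcsin(p_z) ≈ 64.18°, λ = atan2(p_y, p_x) ≈ 159.29°.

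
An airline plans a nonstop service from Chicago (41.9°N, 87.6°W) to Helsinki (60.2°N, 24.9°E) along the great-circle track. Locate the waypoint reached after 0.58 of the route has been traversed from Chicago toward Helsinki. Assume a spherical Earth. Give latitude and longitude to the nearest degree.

≈ 67°N, 36°W

From cos δ = sin φ₁ sin φ₂ + cos φ₁ cos φ₂ cos Δλ, the central angle is δ ≈ 1.117 rad (64.0°).
Interpolate at f = 0.58 with slerp weights a = sin((1−f)δ)/sin δ ≈ 0.503, b = sin(fδ)/sin δ ≈ 0.672.
p = a·p₁ + b·p₂ ≈ (0.318, -0.234, 0.919); φ = arcsin(p_z) ≈ 66.74°, λ = atan2(p_y, p_x) ≈ -36.27°.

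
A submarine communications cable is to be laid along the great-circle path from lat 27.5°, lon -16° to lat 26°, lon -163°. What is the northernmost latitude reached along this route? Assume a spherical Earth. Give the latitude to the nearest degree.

≈ 61°

The great circle lies in the plane with unit normal n̂ = (p₁ × p₂)/|p₁ × p₂|.
Here n̂_z ≈ -0.491; the vertex latitude is φ_max = arccos|n̂_z| ≈ 60.6°.
Check via Clairaut: cos φ_max = |cos φ₁| · sin C = cos(27.5°)·sin(33.6°) ≈ 0.491, again giving ≈ 60.6°.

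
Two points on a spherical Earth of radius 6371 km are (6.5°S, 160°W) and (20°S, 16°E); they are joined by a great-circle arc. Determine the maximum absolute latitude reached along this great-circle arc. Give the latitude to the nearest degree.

The great circle lies in the plane with unit normal n̂ = (p₁ × p₂)/|p₁ × p₂|.
Here n̂_z ≈ +0.144; the vertex latitude is φ_max = arccos|n̂_z| ≈ 81.7°.
Check via Clairaut: cos φ_max = |cos φ₁| · sin C = cos(6.5°)·sin(171.6°) ≈ 0.144, again giving ≈ 81.7°.

≈ 82°S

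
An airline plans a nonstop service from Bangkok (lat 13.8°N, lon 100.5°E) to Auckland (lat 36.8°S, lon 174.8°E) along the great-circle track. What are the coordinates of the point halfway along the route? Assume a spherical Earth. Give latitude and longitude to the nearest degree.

≈ lat 14°S, lon 133°E

Write both endpoints as unit vectors p₁, p₂ with components (cos φ cos λ, cos φ sin λ, sin φ).
The central angle between the endpoints is δ = arccos(p₁·p₂) ≈ 1.503 rad (86.1°).
Interpolate at f = 1/2 with slerp weights a = sin((1−f)δ)/sin δ ≈ 0.684, b = sin(fδ)/sin δ ≈ 0.684.
p = a·p₁ + b·p₂ ≈ (-0.667, 0.703, -0.247); φ = arcsin(p_z) ≈ -14.28°, λ = atan2(p_y, p_x) ≈ 133.48°.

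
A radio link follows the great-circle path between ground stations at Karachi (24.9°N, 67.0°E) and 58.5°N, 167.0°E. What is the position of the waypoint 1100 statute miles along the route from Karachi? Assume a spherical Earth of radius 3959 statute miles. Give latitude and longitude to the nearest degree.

Write both endpoints as unit vectors p₁, p₂ with components (cos φ cos λ, cos φ sin λ, sin φ).
The central angle between the endpoints is δ = arccos(p₁·p₂) ≈ 1.290 rad (73.9°). The total great-circle distance is δ·R ≈ 1.290 × 3959 ≈ 5109 mi, so the target fraction is f = 1100/5109 ≈ 0.215.
Interpolate at f ≈ 0.215 with slerp weights a = sin((1−f)δ)/sin δ ≈ 0.883, b = sin(fδ)/sin δ ≈ 0.285.
p = a·p₁ + b·p₂ ≈ (0.168, 0.771, 0.615); φ = arcsin(p_z) ≈ 37.95°, λ = atan2(p_y, p_x) ≈ 77.73°.

≈ 38°N, 78°E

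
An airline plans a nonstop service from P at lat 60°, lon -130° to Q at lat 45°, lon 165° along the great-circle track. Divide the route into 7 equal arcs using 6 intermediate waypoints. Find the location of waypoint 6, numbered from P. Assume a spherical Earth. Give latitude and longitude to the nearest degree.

The haversine formula gives a central angle δ ≈ 0.705 rad (40.4°) between the endpoints.
Interpolate at f = 6/7 with slerp weights a = sin((1−f)δ)/sin δ ≈ 0.155, b = sin(fδ)/sin δ ≈ 0.877.
p = a·p₁ + b·p₂ ≈ (-0.649, 0.101, 0.754); φ = arcsin(p_z) ≈ 48.97°, λ = atan2(p_y, p_x) ≈ 171.15°.

≈ lat 49°, lon 171°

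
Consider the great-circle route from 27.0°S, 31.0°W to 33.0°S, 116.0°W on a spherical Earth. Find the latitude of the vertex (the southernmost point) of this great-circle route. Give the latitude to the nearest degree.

The great circle lies in the plane with unit normal n̂ = (p₁ × p₂)/|p₁ × p₂|.
Here n̂_z ≈ -0.784; the vertex latitude is φ_max = arccos|n̂_z| ≈ 38.4°.
Check via Clairaut: cos φ_max = |cos φ₁| · sin C = cos(27.0°)·sin(118.4°) ≈ 0.784, again giving ≈ 38.4°.

≈ 38°S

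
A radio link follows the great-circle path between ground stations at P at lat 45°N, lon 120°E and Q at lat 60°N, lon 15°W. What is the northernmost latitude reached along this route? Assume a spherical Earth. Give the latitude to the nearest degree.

≈ 74°N

The great circle lies in the plane with unit normal n̂ = (p₁ × p₂)/|p₁ × p₂|.
Here n̂_z ≈ -0.268; the vertex latitude is φ_max = arccos|n̂_z| ≈ 74.4°.
Check via Clairaut: cos φ_max = |cos φ₁| · sin C = cos(45.0°)·sin(22.3°) ≈ 0.268, again giving ≈ 74.4°.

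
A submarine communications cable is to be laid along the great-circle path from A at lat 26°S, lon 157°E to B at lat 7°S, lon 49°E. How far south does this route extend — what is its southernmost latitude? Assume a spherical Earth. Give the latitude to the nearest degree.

≈ 30°S

The great circle lies in the plane with unit normal n̂ = (p₁ × p₂)/|p₁ × p₂|.
Here n̂_z ≈ -0.870; the vertex latitude is φ_max = arccos|n̂_z| ≈ 29.5°.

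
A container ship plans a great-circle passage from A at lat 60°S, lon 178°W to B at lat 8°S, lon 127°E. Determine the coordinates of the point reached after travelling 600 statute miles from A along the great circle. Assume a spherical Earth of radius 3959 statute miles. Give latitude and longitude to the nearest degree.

≈ lat 55°S, lon 168°E

Convert each endpoint to a unit vector on the sphere (x = cos φ cos λ, y = cos φ sin λ, z = sin φ).
The central angle between the endpoints is δ = arccos(p₁·p₂) ≈ 1.154 rad (66.1°). The total great-circle distance is δ·R ≈ 1.154 × 3959 ≈ 4570 mi, so the target fraction is f = 600/4570 ≈ 0.131.
Interpolate at f ≈ 0.131 with slerp weights a = sin((1−f)δ)/sin δ ≈ 0.922, b = sin(fδ)/sin δ ≈ 0.165.
p = a·p₁ + b·p₂ ≈ (-0.559, 0.114, -0.821); φ = arcsin(p_z) ≈ -55.21°, λ = atan2(p_y, p_x) ≈ 168.43°.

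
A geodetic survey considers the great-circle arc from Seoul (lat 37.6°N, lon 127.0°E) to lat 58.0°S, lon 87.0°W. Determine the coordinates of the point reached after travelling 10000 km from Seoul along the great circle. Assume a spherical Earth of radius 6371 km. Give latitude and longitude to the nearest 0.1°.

Convert each endpoint to a unit vector on the sphere (x = cos φ cos λ, y = cos φ sin λ, z = sin φ).
The central angle between the endpoints is δ = arccos(p₁·p₂) ≈ 2.617 rad (149.9°). The total great-circle distance is δ·R ≈ 2.617 × 6371 ≈ 16673 km, so the target fraction is f = 10000/16673 ≈ 0.600.
Interpolate at f ≈ 0.600 with slerp weights a = sin((1−f)δ)/sin δ ≈ 1.729, b = sin(fδ)/sin δ ≈ 1.996.
p = a·p₁ + b·p₂ ≈ (-0.769, 0.038, -0.638); φ = arcsin(p_z) ≈ -39.65°, λ = atan2(p_y, p_x) ≈ 177.20°.

≈ lat 39.6°S, lon 177.2°E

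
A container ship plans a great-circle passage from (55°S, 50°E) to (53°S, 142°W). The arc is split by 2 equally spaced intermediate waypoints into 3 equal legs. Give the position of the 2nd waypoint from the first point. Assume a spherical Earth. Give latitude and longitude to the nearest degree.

Convert each endpoint to a unit vector on the sphere (x = cos φ cos λ, y = cos φ sin λ, z = sin φ).
The central angle between the endpoints is δ = arccos(p₁·p₂) ≈ 1.249 rad (71.5°).
Interpolate at f = 2/3 with slerp weights a = sin((1−f)δ)/sin δ ≈ 0.426, b = sin(fδ)/sin δ ≈ 0.780.
p = a·p₁ + b·p₂ ≈ (-0.213, -0.102, -0.972); φ = arcsin(p_z) ≈ -76.37°, λ = atan2(p_y, p_x) ≈ -154.46°.

≈ (76°S, 154°W)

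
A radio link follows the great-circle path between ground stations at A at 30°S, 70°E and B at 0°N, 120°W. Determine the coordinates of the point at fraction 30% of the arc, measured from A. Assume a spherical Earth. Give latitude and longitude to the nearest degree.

≈ 68°S, 109°E

Write both endpoints as unit vectors p₁, p₂ with components (cos φ cos λ, cos φ sin λ, sin φ).
The central angle between the endpoints is δ = arccos(p₁·p₂) ≈ 2.592 rad (148.5°).
Interpolate at f = 0.30 with slerp weights a = sin((1−f)δ)/sin δ ≈ 1.859, b = sin(fδ)/sin δ ≈ 1.344.
p = a·p₁ + b·p₂ ≈ (-0.121, 0.349, -0.929); φ = arcsin(p_z) ≈ -68.33°, λ = atan2(p_y, p_x) ≈ 109.19°.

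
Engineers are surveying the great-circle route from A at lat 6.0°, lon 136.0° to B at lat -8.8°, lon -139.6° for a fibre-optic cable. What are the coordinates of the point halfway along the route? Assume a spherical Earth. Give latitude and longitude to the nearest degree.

Convert each endpoint to a unit vector on the sphere (x = cos φ cos λ, y = cos φ sin λ, z = sin φ).
The central angle between the endpoints is δ = arccos(p₁·p₂) ≈ 1.491 rad (85.4°).
Interpolate at f = 1/2 with slerp weights a = sin((1−f)δ)/sin δ ≈ 0.680, b = sin(fδ)/sin δ ≈ 0.680.
p = a·p₁ + b·p₂ ≈ (-0.999, 0.034, -0.033); φ = arcsin(p_z) ≈ -1.89°, λ = atan2(p_y, p_x) ≈ 178.04°.

≈ lat -2°, lon 178°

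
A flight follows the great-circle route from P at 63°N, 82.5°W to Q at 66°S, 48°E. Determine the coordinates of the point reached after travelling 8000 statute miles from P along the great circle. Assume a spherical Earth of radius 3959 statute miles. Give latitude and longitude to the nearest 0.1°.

From cos δ = sin φ₁ sin φ₂ + cos φ₁ cos φ₂ cos Δλ, the central angle is δ ≈ 2.776 rad (159.1°). The total great-circle distance is δ·R ≈ 2.776 × 3959 ≈ 10990 mi, so the target fraction is f = 8000/10990 ≈ 0.728.
Interpolate at f ≈ 0.728 with slerp weights a = sin((1−f)δ)/sin δ ≈ 1.917, b = sin(fδ)/sin δ ≈ 2.519.
p = a·p₁ + b·p₂ ≈ (0.799, -0.102, -0.593); φ = arcsin(p_z) ≈ -36.34°, λ = atan2(p_y, p_x) ≈ -7.25°.

≈ 36.3°S, 7.3°W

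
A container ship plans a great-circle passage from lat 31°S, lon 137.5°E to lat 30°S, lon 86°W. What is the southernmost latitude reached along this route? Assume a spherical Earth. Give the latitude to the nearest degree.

≈ 58°S

The great circle lies in the plane with unit normal n̂ = (p₁ × p₂)/|p₁ × p₂|.
Here n̂_z ≈ +0.532; the vertex latitude is φ_max = arccos|n̂_z| ≈ 57.8°.
Check via Clairaut: cos φ_max = |cos φ₁| · sin C = cos(31.0°)·sin(141.6°) ≈ 0.532, again giving ≈ 57.8°.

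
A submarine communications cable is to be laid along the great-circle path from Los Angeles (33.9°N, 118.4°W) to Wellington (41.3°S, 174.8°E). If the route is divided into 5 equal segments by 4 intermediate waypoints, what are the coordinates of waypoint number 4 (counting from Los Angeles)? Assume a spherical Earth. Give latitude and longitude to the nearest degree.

Convert each endpoint to a unit vector on the sphere (x = cos φ cos λ, y = cos φ sin λ, z = sin φ).
The central angle between the endpoints is δ = arccos(p₁·p₂) ≈ 1.694 rad (97.0°).
Interpolate at f = 4/5 with slerp weights a = sin((1−f)δ)/sin δ ≈ 0.335, b = sin(fδ)/sin δ ≈ 0.984.
p = a·p₁ + b·p₂ ≈ (-0.869, -0.177, -0.463); φ = arcsin(p_z) ≈ -27.57°, λ = atan2(p_y, p_x) ≈ -168.45°.

≈ 28°S, 168°W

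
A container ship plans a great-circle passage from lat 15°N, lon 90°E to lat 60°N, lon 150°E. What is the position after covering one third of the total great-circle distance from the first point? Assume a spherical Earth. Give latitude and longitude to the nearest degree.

≈ lat 33°N, lon 102°E

From cos δ = sin φ₁ sin φ₂ + cos φ₁ cos φ₂ cos Δλ, the central angle is δ ≈ 1.086 rad (62.2°).
Interpolate at f = 1/3 with slerp weights a = sin((1−f)δ)/sin δ ≈ 0.749, b = sin(fδ)/sin δ ≈ 0.400.
p = a·p₁ + b·p₂ ≈ (-0.173, 0.823, 0.540); φ = arcsin(p_z) ≈ 32.72°, λ = atan2(p_y, p_x) ≈ 101.89°.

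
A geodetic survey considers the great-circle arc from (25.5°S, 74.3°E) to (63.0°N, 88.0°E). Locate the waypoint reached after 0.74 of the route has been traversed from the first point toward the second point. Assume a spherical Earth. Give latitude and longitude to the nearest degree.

≈ (40°N, 82°E)

Convert each endpoint to a unit vector on the sphere (x = cos φ cos λ, y = cos φ sin λ, z = sin φ).
The central angle between the endpoints is δ = arccos(p₁·p₂) ≈ 1.556 rad (89.2°).
Interpolate at f = 0.74 with slerp weights a = sin((1−f)δ)/sin δ ≈ 0.394, b = sin(fδ)/sin δ ≈ 0.914.
p = a·p₁ + b·p₂ ≈ (0.111, 0.757, 0.644); φ = arcsin(p_z) ≈ 40.13°, λ = atan2(p_y, p_x) ≈ 81.68°.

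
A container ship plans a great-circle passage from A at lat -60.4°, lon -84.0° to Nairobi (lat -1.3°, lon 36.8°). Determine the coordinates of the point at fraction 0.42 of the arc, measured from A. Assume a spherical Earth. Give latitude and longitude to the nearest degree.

From cos δ = sin φ₁ sin φ₂ + cos φ₁ cos φ₂ cos Δλ, the central angle is δ ≈ 1.806 rad (103.5°).
Interpolate at f = 0.42 with slerp weights a = sin((1−f)δ)/sin δ ≈ 0.891, b = sin(fδ)/sin δ ≈ 0.707.
p = a·p₁ + b·p₂ ≈ (0.612, -0.014, -0.791); φ = arcsin(p_z) ≈ -52.24°, λ = atan2(p_y, p_x) ≈ -1.30°.

≈ lat -52°, lon -1°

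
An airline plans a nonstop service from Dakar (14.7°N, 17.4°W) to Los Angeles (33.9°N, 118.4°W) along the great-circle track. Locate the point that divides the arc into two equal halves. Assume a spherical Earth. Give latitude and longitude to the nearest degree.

≈ 35°N, 63°W

Convert each endpoint to a unit vector on the sphere (x = cos φ cos λ, y = cos φ sin λ, z = sin φ).
The central angle between the endpoints is δ = arccos(p₁·p₂) ≈ 1.582 rad (90.7°).
Interpolate at f = 1/2 with slerp weights a = sin((1−f)δ)/sin δ ≈ 0.711, b = sin(fδ)/sin δ ≈ 0.711.
p = a·p₁ + b·p₂ ≈ (0.376, -0.725, 0.577); φ = arcsin(p_z) ≈ 35.25°, λ = atan2(p_y, p_x) ≈ -62.61°.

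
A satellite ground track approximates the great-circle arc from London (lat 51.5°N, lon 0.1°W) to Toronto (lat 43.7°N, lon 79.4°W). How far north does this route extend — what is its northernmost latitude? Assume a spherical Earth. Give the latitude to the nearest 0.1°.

≈ 55.5°N

The great circle lies in the plane with unit normal n̂ = (p₁ × p₂)/|p₁ × p₂|.
Here n̂_z ≈ -0.566; the vertex latitude is φ_max = arccos|n̂_z| ≈ 55.5°.
Check via Clairaut: cos φ_max = |cos φ₁| · sin C = cos(51.5°)·sin(65.4°) ≈ 0.566, again giving ≈ 55.5°.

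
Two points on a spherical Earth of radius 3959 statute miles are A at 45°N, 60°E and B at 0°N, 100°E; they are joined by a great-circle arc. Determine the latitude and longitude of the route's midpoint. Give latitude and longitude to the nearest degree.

Convert each endpoint to a unit vector on the sphere (x = cos φ cos λ, y = cos φ sin λ, z = sin φ).
The central angle between the endpoints is δ = arccos(p₁·p₂) ≈ 0.998 rad (57.2°).
Interpolate at f = 1/2 with slerp weights a = sin((1−f)δ)/sin δ ≈ 0.569, b = sin(fδ)/sin δ ≈ 0.569.
p = a·p₁ + b·p₂ ≈ (0.102, 0.910, 0.403); φ = arcsin(p_z) ≈ 23.75°, λ = atan2(p_y, p_x) ≈ 83.57°.

≈ 24°N, 84°E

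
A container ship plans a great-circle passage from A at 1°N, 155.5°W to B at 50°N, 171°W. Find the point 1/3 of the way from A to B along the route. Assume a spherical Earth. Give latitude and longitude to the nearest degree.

Write both endpoints as unit vectors p₁, p₂ with components (cos φ cos λ, cos φ sin λ, sin φ).
The central angle between the endpoints is δ = arccos(p₁·p₂) ≈ 0.886 rad (50.8°).
Interpolate at f = 1/3 with slerp weights a = sin((1−f)δ)/sin δ ≈ 0.719, b = sin(fδ)/sin δ ≈ 0.376.
p = a·p₁ + b·p₂ ≈ (-0.893, -0.336, 0.300); φ = arcsin(p_z) ≈ 17.48°, λ = atan2(p_y, p_x) ≈ -159.38°.

≈ 17°N, 159°W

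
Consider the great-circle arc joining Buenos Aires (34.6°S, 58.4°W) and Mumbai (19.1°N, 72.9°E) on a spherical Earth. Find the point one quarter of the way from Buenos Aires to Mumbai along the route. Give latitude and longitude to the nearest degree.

≈ 32°S, 18°W

Convert each endpoint to a unit vector on the sphere (x = cos φ cos λ, y = cos φ sin λ, z = sin φ).
The central angle between the endpoints is δ = arccos(p₁·p₂) ≈ 2.345 rad (134.4°).
Interpolate at f = 1/4 with slerp weights a = sin((1−f)δ)/sin δ ≈ 1.374, b = sin(fδ)/sin δ ≈ 0.774.
p = a·p₁ + b·p₂ ≈ (0.808, -0.264, -0.527); φ = arcsin(p_z) ≈ -31.81°, λ = atan2(p_y, p_x) ≈ -18.13°.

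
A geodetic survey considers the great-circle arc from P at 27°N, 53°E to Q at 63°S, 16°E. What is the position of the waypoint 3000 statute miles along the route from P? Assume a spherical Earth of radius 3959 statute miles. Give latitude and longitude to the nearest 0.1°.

≈ 15.0°S, 41.8°E

Write both endpoints as unit vectors p₁, p₂ with components (cos φ cos λ, cos φ sin λ, sin φ).
The central angle between the endpoints is δ = arccos(p₁·p₂) ≈ 1.652 rad (94.7°). The total great-circle distance is δ·R ≈ 1.652 × 3959 ≈ 6542 mi, so the target fraction is f = 3000/6542 ≈ 0.459.
Interpolate at f ≈ 0.459 with slerp weights a = sin((1−f)δ)/sin δ ≈ 0.783, b = sin(fδ)/sin δ ≈ 0.690.
p = a·p₁ + b·p₂ ≈ (0.721, 0.643, -0.259); φ = arcsin(p_z) ≈ -15.02°, λ = atan2(p_y, p_x) ≈ 41.75°.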